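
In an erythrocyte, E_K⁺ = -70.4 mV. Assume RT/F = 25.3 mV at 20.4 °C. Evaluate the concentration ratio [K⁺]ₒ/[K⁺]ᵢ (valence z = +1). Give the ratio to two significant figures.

ln([out]/[in]) = E·z/(25.3) = -70.4 × 1 / 25.3 = -2.7826
[out]/[in] = e^(-2.7826) = 0.06188

0.062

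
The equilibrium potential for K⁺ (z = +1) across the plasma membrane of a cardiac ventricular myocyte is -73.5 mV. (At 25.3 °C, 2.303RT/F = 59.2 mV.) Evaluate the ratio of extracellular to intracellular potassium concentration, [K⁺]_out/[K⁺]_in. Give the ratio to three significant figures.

0.0573

log₁₀([out]/[in]) = E·z/(59.2) = -73.5 × 1 / 59.2 = -1.2416
[out]/[in] = 10^(-1.2416) = 0.05734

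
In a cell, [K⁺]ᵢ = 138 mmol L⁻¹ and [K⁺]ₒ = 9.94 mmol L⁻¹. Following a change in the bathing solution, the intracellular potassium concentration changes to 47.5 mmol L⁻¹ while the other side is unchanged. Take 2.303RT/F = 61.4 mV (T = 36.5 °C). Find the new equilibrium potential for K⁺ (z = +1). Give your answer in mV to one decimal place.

-41.7 mV

After the shift: [K⁺]_out = 9.94, [K⁺]_in = 47.5 mmol L⁻¹.
E_new = (61.4/1)·log₁₀(9.94/47.5) = 61.40 · (-0.6793) = -41.71 mV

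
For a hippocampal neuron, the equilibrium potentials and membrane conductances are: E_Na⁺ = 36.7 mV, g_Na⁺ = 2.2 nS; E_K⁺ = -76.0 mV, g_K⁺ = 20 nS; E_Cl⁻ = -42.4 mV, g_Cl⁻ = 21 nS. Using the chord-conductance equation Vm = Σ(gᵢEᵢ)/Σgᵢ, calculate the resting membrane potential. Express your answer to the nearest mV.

Σ gᵢEᵢ = 2.2·(36.7) + 20·(-76.0) + 21·(-42.4) = -2329.66
Σ gᵢ = 2.2 + 20 + 21 = 43.2
Vm = -2329.66 / 43.2 = -53.93 mV

-54 mV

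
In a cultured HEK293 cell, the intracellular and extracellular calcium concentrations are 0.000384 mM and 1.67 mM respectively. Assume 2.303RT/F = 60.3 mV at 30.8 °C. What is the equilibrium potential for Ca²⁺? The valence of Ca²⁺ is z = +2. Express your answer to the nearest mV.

110 mV

E = (60.3/z) · log₁₀([Ca²⁺]_out/[Ca²⁺]_in) with z = +2.
= (60.3/2) · log₁₀(1.67/0.000384) = 30.15 · log₁₀(4349)
= 30.15 · (3.6384) = 109.70 mV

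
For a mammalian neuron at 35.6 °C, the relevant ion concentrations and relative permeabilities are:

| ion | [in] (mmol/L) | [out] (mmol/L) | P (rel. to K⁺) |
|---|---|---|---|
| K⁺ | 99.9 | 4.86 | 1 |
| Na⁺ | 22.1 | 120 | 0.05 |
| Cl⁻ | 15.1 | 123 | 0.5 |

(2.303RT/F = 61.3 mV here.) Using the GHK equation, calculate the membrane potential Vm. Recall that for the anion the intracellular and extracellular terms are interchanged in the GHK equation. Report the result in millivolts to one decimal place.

-58.0 mV

Vm = 61.3 · log₁₀[(Σ P·[cation]ₒ + Σ P·[anion]ᵢ) / (Σ P·[cation]ᵢ + Σ P·[anion]ₒ)]
Numerator = 1×4.86 + 0.05×120 + 0.5×15.1 = 18.41
Denominator = 1×99.9 + 0.05×22.1 + 0.5×123 = 162.5
Vm = 61.3 · log₁₀(0.11329) = 61.3 × (-0.9458) = -57.98 mV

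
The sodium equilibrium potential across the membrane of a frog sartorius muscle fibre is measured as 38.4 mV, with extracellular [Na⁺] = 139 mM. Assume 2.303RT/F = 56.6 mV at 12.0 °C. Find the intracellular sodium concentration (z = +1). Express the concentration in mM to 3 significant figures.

Nernst: E = (56.6/1) · log₁₀([out]/[in]), so log₁₀([out]/[in]) = 38.4 × 1 / 56.6 = 0.6784.
[out]/[in] = 10^(0.6784) = 4.769.
[in] = 139 / 4.769 = 29.15 mM.

29.1 mM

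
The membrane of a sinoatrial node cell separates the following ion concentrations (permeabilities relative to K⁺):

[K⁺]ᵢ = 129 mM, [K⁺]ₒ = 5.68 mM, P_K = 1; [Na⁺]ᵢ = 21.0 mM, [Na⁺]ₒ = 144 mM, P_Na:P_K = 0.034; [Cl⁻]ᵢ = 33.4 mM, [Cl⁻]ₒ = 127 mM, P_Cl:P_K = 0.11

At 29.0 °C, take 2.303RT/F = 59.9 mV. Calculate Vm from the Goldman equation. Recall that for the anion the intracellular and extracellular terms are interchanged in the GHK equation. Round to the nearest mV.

-60 mV

Vm = 59.9 · log₁₀[(Σ P·[cation]ₒ + Σ P·[anion]ᵢ) / (Σ P·[cation]ᵢ + Σ P·[anion]ₒ)]
Numerator = 1×5.68 + 0.034×144 + 0.11×33.4 = 14.25
Denominator = 1×129 + 0.034×21.0 + 0.11×127 = 143.7
Vm = 59.9 · log₁₀(0.099176) = 59.9 × (-1.0036) = -60.12 mV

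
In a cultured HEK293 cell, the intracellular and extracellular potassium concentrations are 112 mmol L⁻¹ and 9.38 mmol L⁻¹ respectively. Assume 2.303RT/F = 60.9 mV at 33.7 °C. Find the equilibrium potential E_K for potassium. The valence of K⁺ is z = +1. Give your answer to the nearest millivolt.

-66 mV

E = (60.9/z) · log₁₀([K⁺]_out/[K⁺]_in) with z = +1.
= (60.9/1) · log₁₀(9.38/112) = 60.90 · log₁₀(0.08375)
= 60.90 · (-1.0770) = -65.59 mV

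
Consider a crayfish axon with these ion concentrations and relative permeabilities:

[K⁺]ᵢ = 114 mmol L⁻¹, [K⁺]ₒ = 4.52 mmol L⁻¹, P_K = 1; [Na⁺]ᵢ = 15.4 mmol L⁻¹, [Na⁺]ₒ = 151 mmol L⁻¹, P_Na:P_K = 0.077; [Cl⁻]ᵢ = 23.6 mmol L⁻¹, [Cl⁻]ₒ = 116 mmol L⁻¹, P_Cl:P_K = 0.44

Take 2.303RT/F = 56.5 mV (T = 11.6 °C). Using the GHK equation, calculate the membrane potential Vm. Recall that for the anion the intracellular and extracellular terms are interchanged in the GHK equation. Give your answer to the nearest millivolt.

Vm = 56.5 · log₁₀[(Σ P·[cation]ₒ + Σ P·[anion]ᵢ) / (Σ P·[cation]ᵢ + Σ P·[anion]ₒ)]
Numerator = 1×4.52 + 0.077×151 + 0.44×23.6 = 26.53
Denominator = 1×114 + 0.077×15.4 + 0.44×116 = 166.2
Vm = 56.5 · log₁₀(0.15961) = 56.5 × (-0.7969) = -45.03 mV

-45 mV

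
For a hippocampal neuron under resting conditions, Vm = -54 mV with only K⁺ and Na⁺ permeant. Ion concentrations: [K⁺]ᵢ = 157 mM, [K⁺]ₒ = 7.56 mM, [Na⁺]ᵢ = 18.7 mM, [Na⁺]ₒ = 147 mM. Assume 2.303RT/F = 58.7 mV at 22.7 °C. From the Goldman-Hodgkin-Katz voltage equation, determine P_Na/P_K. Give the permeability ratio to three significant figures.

0.0782

Let α = P_Na/P_K. GHK: Vm = 58.7·log₁₀[(Kₒ + α·Naₒ)/(Kᵢ + α·Naᵢ)].
10^(Vm/58.7) = 10^(-54.0/58.7) = 0.12025
So 0.12025·(Kᵢ + α·Naᵢ) = Kₒ + α·Naₒ → α = (0.12025·157.0 − 7.56) / (147.0 − 0.12025·18.7)
α = (18.88 − 7.56) / (147.0 − 2.249) = 11.32/144.8 = 0.07819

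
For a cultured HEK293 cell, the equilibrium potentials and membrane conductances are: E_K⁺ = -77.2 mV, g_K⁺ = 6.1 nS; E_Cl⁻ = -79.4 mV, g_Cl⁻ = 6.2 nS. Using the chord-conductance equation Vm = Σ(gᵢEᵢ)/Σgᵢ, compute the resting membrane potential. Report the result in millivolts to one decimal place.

-78.3 mV

Σ gᵢEᵢ = 6.1·(-77.2) + 6.2·(-79.4) = -963.20
Σ gᵢ = 6.1 + 6.2 = 12.3
Vm = -963.20 / 12.3 = -78.31 mV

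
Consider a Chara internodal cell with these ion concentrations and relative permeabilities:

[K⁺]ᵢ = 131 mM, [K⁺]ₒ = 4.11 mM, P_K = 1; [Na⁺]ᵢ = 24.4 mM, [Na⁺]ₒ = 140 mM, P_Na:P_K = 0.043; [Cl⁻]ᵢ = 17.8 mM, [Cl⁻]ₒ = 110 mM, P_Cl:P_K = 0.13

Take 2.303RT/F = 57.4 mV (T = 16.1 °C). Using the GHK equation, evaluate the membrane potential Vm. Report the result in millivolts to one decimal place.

Vm = 57.4 · log₁₀[(Σ P·[cation]ₒ + Σ P·[anion]ᵢ) / (Σ P·[cation]ᵢ + Σ P·[anion]ₒ)]
Numerator = 1×4.11 + 0.043×140 + 0.13×17.8 = 12.44
Denominator = 1×131 + 0.043×24.4 + 0.13×110 = 146.3
Vm = 57.4 · log₁₀(0.08503) = 57.4 × (-1.0704) = -61.44 mV

-61.4 mV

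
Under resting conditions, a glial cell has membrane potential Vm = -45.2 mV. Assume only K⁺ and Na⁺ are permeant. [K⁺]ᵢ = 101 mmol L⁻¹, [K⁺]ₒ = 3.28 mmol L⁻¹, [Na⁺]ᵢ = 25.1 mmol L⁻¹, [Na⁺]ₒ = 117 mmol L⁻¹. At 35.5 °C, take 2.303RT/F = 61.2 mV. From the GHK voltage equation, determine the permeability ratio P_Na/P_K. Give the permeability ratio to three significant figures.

Let α = P_Na/P_K. GHK: Vm = 61.2·log₁₀[(Kₒ + α·Naₒ)/(Kᵢ + α·Naᵢ)].
10^(Vm/61.2) = 10^(-45.2/61.2) = 0.18257
So 0.18257·(Kᵢ + α·Naᵢ) = Kₒ + α·Naₒ → α = (0.18257·101.0 − 3.28) / (117.0 − 0.18257·25.1)
α = (18.44 − 3.28) / (117.0 − 4.583) = 15.16/112.4 = 0.1349

0.135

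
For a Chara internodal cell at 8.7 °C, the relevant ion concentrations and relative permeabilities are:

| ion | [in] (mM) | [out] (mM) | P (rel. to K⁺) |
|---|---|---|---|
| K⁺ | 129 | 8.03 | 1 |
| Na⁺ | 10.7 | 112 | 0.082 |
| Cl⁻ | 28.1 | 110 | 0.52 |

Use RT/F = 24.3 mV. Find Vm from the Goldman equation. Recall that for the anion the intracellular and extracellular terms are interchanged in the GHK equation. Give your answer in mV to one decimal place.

Vm = 24.3 · ln[(Σ P·[cation]ₒ + Σ P·[anion]ᵢ) / (Σ P·[cation]ᵢ + Σ P·[anion]ₒ)]
Numerator = 1×8.03 + 0.082×112 + 0.52×28.1 = 31.83
Denominator = 1×129 + 0.082×10.7 + 0.52×110 = 187.1
Vm = 24.3 · ln(0.17012) = 24.3 × (-1.7712) = -43.04 mV

-43.0 mV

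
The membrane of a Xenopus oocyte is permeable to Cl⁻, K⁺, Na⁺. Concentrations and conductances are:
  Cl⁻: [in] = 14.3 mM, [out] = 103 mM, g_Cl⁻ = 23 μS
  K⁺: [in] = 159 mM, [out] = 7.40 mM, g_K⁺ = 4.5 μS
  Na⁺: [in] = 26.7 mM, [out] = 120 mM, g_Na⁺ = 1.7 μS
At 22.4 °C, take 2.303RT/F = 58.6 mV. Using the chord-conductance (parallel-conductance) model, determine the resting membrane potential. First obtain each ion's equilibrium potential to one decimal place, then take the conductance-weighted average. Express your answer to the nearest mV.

-49 mV

E_Cl⁻ = (58.6/-1)·log₁₀(103/14.3) = -50.2 mV
E_K⁺ = (58.6/1)·log₁₀(7.40/159) = -78.1 mV
E_Na⁺ = (58.6/1)·log₁₀(120/26.7) = 38.2 mV
Vm = (Σ gᵢEᵢ)/(Σ gᵢ) = (23·-50.2 + 4.5·-78.1 + 1.7·38.2) / (23 + 4.5 + 1.7)
= -1441.11 / 29.2 = -49.35 mV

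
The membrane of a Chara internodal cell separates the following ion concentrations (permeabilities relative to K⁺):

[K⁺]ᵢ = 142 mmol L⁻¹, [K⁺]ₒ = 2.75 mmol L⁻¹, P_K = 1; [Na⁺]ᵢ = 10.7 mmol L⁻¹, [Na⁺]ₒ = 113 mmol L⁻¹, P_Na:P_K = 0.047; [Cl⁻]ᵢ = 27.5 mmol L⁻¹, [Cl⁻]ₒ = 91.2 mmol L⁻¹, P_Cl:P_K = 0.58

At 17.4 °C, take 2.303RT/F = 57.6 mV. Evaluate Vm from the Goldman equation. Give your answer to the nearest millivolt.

-52 mV

Vm = 57.6 · log₁₀[(Σ P·[cation]ₒ + Σ P·[anion]ᵢ) / (Σ P·[cation]ᵢ + Σ P·[anion]ₒ)]
Numerator = 1×2.75 + 0.047×113 + 0.58×27.5 = 24.01
Denominator = 1×142 + 0.047×10.7 + 0.58×91.2 = 195.4
Vm = 57.6 · log₁₀(0.12288) = 57.6 × (-0.9105) = -52.45 mV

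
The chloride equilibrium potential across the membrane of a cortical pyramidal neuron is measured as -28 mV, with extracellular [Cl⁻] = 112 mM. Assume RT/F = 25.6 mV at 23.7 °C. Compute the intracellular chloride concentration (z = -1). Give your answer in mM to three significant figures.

Nernst: E = (25.6/-1) · ln([out]/[in]), so ln([out]/[in]) = -28.0 × -1 / 25.6 = 1.0938.
[out]/[in] = e^(1.0938) = 2.985.
[in] = 112 / 2.985 = 37.52 mM.

37.5 mM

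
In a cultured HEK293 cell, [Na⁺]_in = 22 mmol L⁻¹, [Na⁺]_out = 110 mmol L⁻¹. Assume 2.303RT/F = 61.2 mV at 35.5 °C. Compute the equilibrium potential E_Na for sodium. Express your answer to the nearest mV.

43 mV

E = (61.2/z) · log₁₀([Na⁺]_out/[Na⁺]_in) with z = +1.
= (61.2/1) · log₁₀(110/22) = 61.20 · log₁₀(5)
= 61.20 · (0.6990) = 42.78 mV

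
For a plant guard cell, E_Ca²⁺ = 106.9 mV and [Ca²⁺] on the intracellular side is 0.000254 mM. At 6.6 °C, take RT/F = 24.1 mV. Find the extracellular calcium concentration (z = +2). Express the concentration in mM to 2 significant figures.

Nernst: E = (24.1/2) · ln([out]/[in]), so ln([out]/[in]) = 106.9 × 2 / 24.1 = 8.8714.
[out]/[in] = e^(8.8714) = 7125.
[out] = 7125 × 0.000254 = 1.81 mM.

1.8 mM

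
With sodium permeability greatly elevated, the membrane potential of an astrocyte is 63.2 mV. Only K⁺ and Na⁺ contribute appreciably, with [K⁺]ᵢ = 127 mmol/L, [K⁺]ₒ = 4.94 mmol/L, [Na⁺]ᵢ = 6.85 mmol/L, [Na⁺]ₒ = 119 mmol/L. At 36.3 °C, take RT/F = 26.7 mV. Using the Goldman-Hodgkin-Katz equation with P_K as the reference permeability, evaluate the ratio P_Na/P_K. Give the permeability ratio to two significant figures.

Let α = P_Na/P_K. GHK: Vm = 26.7·ln[(Kₒ + α·Naₒ)/(Kᵢ + α·Naᵢ)].
e^(Vm/26.7) = e^(63.2/26.7) = 10.666
So 10.666·(Kᵢ + α·Naᵢ) = Kₒ + α·Naₒ → α = (10.666·127.0 − 4.94) / (119.0 − 10.666·6.85)
α = (1355 − 4.94) / (119.0 − 73.06) = 1350/45.94 = 29.38

29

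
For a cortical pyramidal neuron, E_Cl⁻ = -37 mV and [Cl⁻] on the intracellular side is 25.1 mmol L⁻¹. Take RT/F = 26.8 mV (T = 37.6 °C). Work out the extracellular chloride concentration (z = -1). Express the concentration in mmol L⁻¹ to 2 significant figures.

Nernst: E = (26.8/-1) · ln([out]/[in]), so ln([out]/[in]) = -37.0 × -1 / 26.8 = 1.3806.
[out]/[in] = e^(1.3806) = 3.977.
[out] = 3.977 × 25.1 = 99.83 mmol L⁻¹.

100 mmol L⁻¹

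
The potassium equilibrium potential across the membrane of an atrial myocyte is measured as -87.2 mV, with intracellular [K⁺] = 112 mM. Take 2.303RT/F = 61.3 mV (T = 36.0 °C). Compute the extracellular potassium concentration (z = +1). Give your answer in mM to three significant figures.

4.23 mM

Nernst: E = (61.3/1) · log₁₀([out]/[in]), so log₁₀([out]/[in]) = -87.2 × 1 / 61.3 = -1.4225.
[out]/[in] = 10^(-1.4225) = 0.0378.
[out] = 0.0378 × 112 = 4.234 mM.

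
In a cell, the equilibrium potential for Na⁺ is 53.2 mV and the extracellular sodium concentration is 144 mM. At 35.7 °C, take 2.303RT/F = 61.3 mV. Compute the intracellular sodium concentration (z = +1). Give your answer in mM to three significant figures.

Nernst: E = (61.3/1) · log₁₀([out]/[in]), so log₁₀([out]/[in]) = 53.2 × 1 / 61.3 = 0.8679.
[out]/[in] = 10^(0.8679) = 7.377.
[in] = 144 / 7.377 = 19.52 mM.

19.5 mM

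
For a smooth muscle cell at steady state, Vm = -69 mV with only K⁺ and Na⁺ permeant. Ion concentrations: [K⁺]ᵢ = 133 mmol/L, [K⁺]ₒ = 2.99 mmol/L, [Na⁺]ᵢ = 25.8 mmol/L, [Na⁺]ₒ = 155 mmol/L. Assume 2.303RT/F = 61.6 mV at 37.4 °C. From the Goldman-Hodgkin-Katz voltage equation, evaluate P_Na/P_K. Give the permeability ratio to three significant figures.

Let α = P_Na/P_K. GHK: Vm = 61.6·log₁₀[(Kₒ + α·Naₒ)/(Kᵢ + α·Naᵢ)].
10^(Vm/61.6) = 10^(-69.0/61.6) = 0.075835
So 0.075835·(Kᵢ + α·Naᵢ) = Kₒ + α·Naₒ → α = (0.075835·133.0 − 2.99) / (155.0 − 0.075835·25.8)
α = (10.09 − 2.99) / (155.0 − 1.957) = 7.096/153 = 0.04637

0.0464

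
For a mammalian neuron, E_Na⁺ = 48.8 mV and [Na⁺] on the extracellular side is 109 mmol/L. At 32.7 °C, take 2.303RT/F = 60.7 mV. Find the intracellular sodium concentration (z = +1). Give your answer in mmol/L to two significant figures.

Nernst: E = (60.7/1) · log₁₀([out]/[in]), so log₁₀([out]/[in]) = 48.8 × 1 / 60.7 = 0.8040.
[out]/[in] = 10^(0.8040) = 6.367.
[in] = 109 / 6.367 = 17.12 mmol/L.

17 mmol/L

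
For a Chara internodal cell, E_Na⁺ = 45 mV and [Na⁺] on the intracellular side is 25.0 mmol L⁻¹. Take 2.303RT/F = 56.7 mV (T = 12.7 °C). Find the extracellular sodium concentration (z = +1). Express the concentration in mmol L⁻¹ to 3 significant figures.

Nernst: E = (56.7/1) · log₁₀([out]/[in]), so log₁₀([out]/[in]) = 45.0 × 1 / 56.7 = 0.7937.
[out]/[in] = 10^(0.7937) = 6.218.
[out] = 6.218 × 25.0 = 155.5 mmol L⁻¹.

155 mmol L⁻¹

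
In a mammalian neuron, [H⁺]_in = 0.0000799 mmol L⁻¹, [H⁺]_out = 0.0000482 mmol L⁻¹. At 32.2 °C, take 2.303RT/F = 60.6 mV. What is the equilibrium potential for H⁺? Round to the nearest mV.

E = (60.6/z) · log₁₀([H⁺]_out/[H⁺]_in) with z = +1.
= (60.6/1) · log₁₀(0.0000482/0.0000799) = 60.60 · log₁₀(0.6033)
= 60.60 · (-0.2195) = -13.30 mV

-13 mV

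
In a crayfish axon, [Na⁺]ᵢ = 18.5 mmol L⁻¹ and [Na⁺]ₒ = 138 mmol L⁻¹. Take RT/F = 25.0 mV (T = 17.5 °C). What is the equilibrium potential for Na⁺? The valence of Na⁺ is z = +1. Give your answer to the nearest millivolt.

50 mV

E = (25.0/z) · ln([Na⁺]_out/[Na⁺]_in) with z = +1.
= (25.0/1) · ln(138/18.5) = 25.00 · ln(7.459)
= 25.00 · (2.0095) = 50.24 mV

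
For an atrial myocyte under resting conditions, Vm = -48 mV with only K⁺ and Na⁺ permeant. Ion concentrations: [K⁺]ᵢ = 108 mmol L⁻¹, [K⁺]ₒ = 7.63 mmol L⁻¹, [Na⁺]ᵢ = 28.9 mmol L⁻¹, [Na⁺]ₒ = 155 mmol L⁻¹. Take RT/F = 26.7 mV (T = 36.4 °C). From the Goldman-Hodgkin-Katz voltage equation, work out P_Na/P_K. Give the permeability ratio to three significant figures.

Let α = P_Na/P_K. GHK: Vm = 26.7·ln[(Kₒ + α·Naₒ)/(Kᵢ + α·Naᵢ)].
e^(Vm/26.7) = e^(-48.0/26.7) = 0.16567
So 0.16567·(Kᵢ + α·Naᵢ) = Kₒ + α·Naₒ → α = (0.16567·108.0 − 7.63) / (155.0 − 0.16567·28.9)
α = (17.89 − 7.63) / (155.0 − 4.788) = 10.26/150.2 = 0.06832

0.0683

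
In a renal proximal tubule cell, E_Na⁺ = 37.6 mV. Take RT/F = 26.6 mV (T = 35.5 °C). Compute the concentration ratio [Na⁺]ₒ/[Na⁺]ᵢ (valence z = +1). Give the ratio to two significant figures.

ln([out]/[in]) = E·z/(26.6) = 37.6 × 1 / 26.6 = 1.4135
[out]/[in] = e^(1.4135) = 4.11

4.1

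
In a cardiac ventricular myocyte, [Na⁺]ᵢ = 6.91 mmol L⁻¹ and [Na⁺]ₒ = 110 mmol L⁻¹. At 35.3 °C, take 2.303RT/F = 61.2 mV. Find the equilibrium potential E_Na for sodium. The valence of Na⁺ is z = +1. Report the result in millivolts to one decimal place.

E = (61.2/z) · log₁₀([Na⁺]_out/[Na⁺]_in) with z = +1.
= (61.2/1) · log₁₀(110/6.91) = 61.20 · log₁₀(15.92)
= 61.20 · (1.2019) = 73.56 mV

73.6 mV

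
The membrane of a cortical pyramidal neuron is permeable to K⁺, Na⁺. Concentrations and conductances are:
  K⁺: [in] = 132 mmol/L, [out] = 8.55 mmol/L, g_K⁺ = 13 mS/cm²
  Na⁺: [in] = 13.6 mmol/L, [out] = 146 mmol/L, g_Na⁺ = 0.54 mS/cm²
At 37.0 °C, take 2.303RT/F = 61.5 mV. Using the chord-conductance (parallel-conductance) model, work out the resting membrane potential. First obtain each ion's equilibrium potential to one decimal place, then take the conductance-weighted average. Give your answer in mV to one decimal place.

E_K⁺ = (61.5/1)·log₁₀(8.55/132) = -73.1 mV
E_Na⁺ = (61.5/1)·log₁₀(146/13.6) = 63.4 mV
Vm = (Σ gᵢEᵢ)/(Σ gᵢ) = (13·-73.1 + 0.54·63.4) / (13 + 0.54)
= -916.06 / 13.54 = -67.66 mV

-67.7 mV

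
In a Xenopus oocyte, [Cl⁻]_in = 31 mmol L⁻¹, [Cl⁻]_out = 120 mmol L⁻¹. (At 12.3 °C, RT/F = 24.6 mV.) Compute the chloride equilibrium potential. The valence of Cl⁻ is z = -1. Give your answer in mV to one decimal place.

-33.3 mV

E = (24.6/z) · ln([Cl⁻]_out/[Cl⁻]_in) with z = -1.
For an anion, dividing by z = -1 reverses the sign.
= (24.6/-1) · ln(120/31) = -24.60 · ln(3.871)
= -24.60 · (1.3535) = -33.30 mV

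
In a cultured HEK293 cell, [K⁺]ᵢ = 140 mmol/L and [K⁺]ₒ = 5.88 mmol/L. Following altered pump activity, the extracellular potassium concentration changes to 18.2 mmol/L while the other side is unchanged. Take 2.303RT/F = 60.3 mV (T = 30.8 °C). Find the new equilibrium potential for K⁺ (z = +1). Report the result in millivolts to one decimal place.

After the shift: [K⁺]_out = 18.2, [K⁺]_in = 140 mmol/L.
E_new = (60.3/1)·log₁₀(18.2/140) = 60.30 · (-0.8861) = -53.43 mV

-53.4 mV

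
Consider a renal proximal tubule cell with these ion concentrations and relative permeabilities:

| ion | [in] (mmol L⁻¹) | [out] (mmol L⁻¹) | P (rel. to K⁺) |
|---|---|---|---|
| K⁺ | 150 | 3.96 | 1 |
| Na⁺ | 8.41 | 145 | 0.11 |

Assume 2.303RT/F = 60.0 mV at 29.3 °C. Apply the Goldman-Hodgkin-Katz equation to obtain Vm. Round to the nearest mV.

Vm = 60.0 · log₁₀[(Σ P·[cation]ₒ + Σ P·[anion]ᵢ) / (Σ P·[cation]ᵢ + Σ P·[anion]ₒ)]
Numerator = 1×3.96 + 0.11×145 = 19.91
Denominator = 1×150 + 0.11×8.41 = 150.9
Vm = 60.0 · log₁₀(0.13192) = 60.0 × (-0.8797) = -52.78 mV

-53 mV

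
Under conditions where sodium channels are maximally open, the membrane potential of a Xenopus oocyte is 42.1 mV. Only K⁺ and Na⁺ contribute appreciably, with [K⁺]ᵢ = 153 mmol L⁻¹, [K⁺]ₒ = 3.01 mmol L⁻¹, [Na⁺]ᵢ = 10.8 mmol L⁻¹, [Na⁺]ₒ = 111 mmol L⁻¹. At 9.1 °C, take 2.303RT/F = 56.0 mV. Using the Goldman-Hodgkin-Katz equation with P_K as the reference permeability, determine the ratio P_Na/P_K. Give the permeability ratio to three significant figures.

17.2

Let α = P_Na/P_K. GHK: Vm = 56.0·log₁₀[(Kₒ + α·Naₒ)/(Kᵢ + α·Naᵢ)].
10^(Vm/56.0) = 10^(42.1/56.0) = 5.6466
So 5.6466·(Kᵢ + α·Naᵢ) = Kₒ + α·Naₒ → α = (5.6466·153.0 − 3.01) / (111.0 − 5.6466·10.8)
α = (863.9 − 3.01) / (111.0 − 60.98) = 860.9/50.02 = 17.21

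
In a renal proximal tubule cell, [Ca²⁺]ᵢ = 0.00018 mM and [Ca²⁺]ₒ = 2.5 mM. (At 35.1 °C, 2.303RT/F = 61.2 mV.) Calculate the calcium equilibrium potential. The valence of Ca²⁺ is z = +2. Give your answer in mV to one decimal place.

126.8 mV

E = (61.2/z) · log₁₀([Ca²⁺]_out/[Ca²⁺]_in) with z = +2.
= (61.2/2) · log₁₀(2.5/0.00018) = 30.60 · log₁₀(1.389e+04)
= 30.60 · (4.1427) = 126.77 mV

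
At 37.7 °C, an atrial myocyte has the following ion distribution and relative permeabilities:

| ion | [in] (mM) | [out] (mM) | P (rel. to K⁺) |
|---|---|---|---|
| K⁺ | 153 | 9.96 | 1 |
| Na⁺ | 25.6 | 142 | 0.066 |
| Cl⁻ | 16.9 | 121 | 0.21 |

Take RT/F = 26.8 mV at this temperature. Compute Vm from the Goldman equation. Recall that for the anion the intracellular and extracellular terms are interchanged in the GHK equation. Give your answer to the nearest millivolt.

Vm = 26.8 · ln[(Σ P·[cation]ₒ + Σ P·[anion]ᵢ) / (Σ P·[cation]ᵢ + Σ P·[anion]ₒ)]
Numerator = 1×9.96 + 0.066×142 + 0.21×16.9 = 22.88
Denominator = 1×153 + 0.066×25.6 + 0.21×121 = 180.1
Vm = 26.8 · ln(0.12705) = 26.8 × (-2.0632) = -55.29 mV

-55 mV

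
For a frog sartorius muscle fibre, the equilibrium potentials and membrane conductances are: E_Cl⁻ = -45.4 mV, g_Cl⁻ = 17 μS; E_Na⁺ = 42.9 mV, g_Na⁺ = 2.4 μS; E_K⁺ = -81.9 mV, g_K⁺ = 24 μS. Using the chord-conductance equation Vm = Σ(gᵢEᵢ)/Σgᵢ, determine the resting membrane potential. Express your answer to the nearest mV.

-61 mV

Σ gᵢEᵢ = 17·(-45.4) + 2.4·(42.9) + 24·(-81.9) = -2634.44
Σ gᵢ = 17 + 2.4 + 24 = 43.4
Vm = -2634.44 / 43.4 = -60.70 mV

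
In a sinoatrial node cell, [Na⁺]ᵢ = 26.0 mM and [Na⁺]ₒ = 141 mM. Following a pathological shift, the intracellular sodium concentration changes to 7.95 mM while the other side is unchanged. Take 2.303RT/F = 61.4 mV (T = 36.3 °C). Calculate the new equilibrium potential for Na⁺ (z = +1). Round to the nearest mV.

77 mV

After the shift: [Na⁺]_out = 141, [Na⁺]_in = 7.95 mM.
E_new = (61.4/1)·log₁₀(141/7.95) = 61.40 · (1.2489) = 76.68 mV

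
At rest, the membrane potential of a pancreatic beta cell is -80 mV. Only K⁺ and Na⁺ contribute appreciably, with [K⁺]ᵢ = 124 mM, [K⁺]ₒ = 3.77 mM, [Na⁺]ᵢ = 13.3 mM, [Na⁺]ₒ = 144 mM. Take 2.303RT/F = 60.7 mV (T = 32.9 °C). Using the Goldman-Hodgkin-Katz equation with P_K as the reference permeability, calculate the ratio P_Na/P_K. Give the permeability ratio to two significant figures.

0.015

Let α = P_Na/P_K. GHK: Vm = 60.7·log₁₀[(Kₒ + α·Naₒ)/(Kᵢ + α·Naᵢ)].
10^(Vm/60.7) = 10^(-80.0/60.7) = 0.048089
So 0.048089·(Kᵢ + α·Naᵢ) = Kₒ + α·Naₒ → α = (0.048089·124.0 − 3.77) / (144.0 − 0.048089·13.3)
α = (5.963 − 3.77) / (144.0 − 0.6396) = 2.193/143.4 = 0.0153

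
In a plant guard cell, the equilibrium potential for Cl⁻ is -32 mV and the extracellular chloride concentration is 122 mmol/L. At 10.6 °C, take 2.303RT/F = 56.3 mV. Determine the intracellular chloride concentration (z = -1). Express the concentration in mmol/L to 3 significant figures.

33.0 mmol/L

Nernst: E = (56.3/-1) · log₁₀([out]/[in]), so log₁₀([out]/[in]) = -32.0 × -1 / 56.3 = 0.5684.
[out]/[in] = 10^(0.5684) = 3.702.
[in] = 122 / 3.702 = 32.96 mmol/L.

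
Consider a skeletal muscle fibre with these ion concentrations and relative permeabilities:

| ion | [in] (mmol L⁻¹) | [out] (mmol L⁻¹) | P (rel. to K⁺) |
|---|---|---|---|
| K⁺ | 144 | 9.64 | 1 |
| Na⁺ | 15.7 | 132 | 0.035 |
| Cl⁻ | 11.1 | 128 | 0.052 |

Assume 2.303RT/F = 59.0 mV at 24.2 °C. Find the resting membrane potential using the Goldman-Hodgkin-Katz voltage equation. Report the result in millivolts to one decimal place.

Vm = 59.0 · log₁₀[(Σ P·[cation]ₒ + Σ P·[anion]ᵢ) / (Σ P·[cation]ᵢ + Σ P·[anion]ₒ)]
Numerator = 1×9.64 + 0.035×132 + 0.052×11.1 = 14.84
Denominator = 1×144 + 0.035×15.7 + 0.052×128 = 151.2
Vm = 59.0 · log₁₀(0.098126) = 59.0 × (-1.0082) = -59.48 mV

-59.5 mV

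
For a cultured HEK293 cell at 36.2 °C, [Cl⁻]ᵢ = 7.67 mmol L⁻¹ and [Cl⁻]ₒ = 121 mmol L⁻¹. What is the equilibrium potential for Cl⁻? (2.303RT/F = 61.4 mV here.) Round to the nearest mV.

E = (61.4/z) · log₁₀([Cl⁻]_out/[Cl⁻]_in) with z = -1.
For an anion, dividing by z = -1 reverses the sign.
= (61.4/-1) · log₁₀(121/7.67) = -61.40 · log₁₀(15.78)
= -61.40 · (1.1980) = -73.56 mV

-74 mV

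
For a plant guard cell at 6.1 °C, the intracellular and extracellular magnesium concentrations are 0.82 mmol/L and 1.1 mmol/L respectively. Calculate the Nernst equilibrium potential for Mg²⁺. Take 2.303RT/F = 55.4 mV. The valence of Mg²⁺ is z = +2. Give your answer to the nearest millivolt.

E = (55.4/z) · log₁₀([Mg²⁺]_out/[Mg²⁺]_in) with z = +2.
= (55.4/2) · log₁₀(1.1/0.82) = 27.70 · log₁₀(1.341)
= 27.70 · (0.1276) = 3.53 mV

4 mV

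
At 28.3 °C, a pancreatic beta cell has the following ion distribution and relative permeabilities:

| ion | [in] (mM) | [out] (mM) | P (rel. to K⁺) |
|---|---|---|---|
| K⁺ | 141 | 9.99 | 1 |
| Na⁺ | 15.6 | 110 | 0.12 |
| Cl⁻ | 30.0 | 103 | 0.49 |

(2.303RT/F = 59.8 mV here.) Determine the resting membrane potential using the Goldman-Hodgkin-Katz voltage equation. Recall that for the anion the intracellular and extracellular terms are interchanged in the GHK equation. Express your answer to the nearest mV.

-42 mV

Vm = 59.8 · log₁₀[(Σ P·[cation]ₒ + Σ P·[anion]ᵢ) / (Σ P·[cation]ᵢ + Σ P·[anion]ₒ)]
Numerator = 1×9.99 + 0.12×110 + 0.49×30.0 = 37.89
Denominator = 1×141 + 0.12×15.6 + 0.49×103 = 193.3
Vm = 59.8 · log₁₀(0.19597) = 59.8 × (-0.7078) = -42.33 mV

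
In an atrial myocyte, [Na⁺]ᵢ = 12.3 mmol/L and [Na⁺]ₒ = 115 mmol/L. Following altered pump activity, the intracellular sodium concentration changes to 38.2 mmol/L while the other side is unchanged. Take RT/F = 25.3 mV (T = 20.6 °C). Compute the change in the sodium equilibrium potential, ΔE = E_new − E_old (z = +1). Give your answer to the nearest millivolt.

E_old = (25.3/1)·ln(115/12.3) = 56.55 mV
E_new = (25.3/1)·ln(115/38.2) = 27.88 mV
ΔE = 27.88 − (56.55) = -28.67 mV

-29 mV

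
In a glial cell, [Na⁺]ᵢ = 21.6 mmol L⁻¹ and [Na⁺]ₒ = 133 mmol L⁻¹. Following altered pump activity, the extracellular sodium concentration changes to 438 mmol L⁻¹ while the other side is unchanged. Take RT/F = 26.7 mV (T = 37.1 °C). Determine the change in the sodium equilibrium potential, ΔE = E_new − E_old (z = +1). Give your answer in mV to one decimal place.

31.8 mV

E_old = (26.7/1)·ln(133/21.6) = 48.53 mV
E_new = (26.7/1)·ln(438/21.6) = 80.35 mV
ΔE = 80.35 − (48.53) = 31.82 mV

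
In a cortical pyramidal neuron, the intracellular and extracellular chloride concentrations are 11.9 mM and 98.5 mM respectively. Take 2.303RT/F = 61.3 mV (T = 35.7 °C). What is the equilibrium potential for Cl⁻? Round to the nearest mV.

-56 mV

E = (61.3/z) · log₁₀([Cl⁻]_out/[Cl⁻]_in) with z = -1.
For an anion, dividing by z = -1 reverses the sign.
= (61.3/-1) · log₁₀(98.5/11.9) = -61.30 · log₁₀(8.277)
= -61.30 · (0.9179) = -56.27 mV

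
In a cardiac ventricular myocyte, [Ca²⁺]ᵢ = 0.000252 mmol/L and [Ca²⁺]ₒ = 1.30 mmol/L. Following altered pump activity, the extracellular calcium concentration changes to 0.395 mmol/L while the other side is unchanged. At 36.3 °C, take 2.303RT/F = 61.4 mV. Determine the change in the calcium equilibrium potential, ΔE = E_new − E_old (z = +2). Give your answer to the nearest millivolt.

-16 mV

E_old = (61.4/2)·log₁₀(1.30/0.000252) = 113.98 mV
E_new = (61.4/2)·log₁₀(0.395/0.000252) = 98.09 mV
ΔE = 98.09 − (113.98) = -15.88 mV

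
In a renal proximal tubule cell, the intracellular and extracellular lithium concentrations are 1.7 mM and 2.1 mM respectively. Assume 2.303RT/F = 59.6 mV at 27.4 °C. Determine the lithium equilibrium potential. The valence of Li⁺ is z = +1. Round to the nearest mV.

5 mV

E = (59.6/z) · log₁₀([Li⁺]_out/[Li⁺]_in) with z = +1.
= (59.6/1) · log₁₀(2.1/1.7) = 59.60 · log₁₀(1.235)
= 59.60 · (0.0918) = 5.47 mV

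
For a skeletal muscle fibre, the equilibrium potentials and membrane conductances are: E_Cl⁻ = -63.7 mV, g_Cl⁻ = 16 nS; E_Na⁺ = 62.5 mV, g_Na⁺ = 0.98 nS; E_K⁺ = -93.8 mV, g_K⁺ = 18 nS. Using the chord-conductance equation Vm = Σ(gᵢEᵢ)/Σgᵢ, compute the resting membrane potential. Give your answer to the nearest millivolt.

-76 mV

Σ gᵢEᵢ = 16·(-63.7) + 0.98·(62.5) + 18·(-93.8) = -2646.35
Σ gᵢ = 16 + 0.98 + 18 = 34.98
Vm = -2646.35 / 34.98 = -75.65 mV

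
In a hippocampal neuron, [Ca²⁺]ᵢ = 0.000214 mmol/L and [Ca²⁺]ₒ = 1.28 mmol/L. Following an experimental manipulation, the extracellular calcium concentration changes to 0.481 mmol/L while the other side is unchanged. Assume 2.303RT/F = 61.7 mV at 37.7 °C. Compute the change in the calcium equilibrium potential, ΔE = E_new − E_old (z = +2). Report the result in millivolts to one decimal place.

-13.1 mV

E_old = (61.7/2)·log₁₀(1.28/0.000214) = 116.51 mV
E_new = (61.7/2)·log₁₀(0.481/0.000214) = 103.40 mV
ΔE = 103.40 − (116.51) = -13.11 mV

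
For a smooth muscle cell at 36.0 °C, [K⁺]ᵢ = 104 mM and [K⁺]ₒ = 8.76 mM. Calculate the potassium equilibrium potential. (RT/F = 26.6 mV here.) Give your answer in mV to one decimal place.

-65.8 mV

E = (26.6/z) · ln([K⁺]_out/[K⁺]_in) with z = +1.
= (26.6/1) · ln(8.76/104) = 26.60 · ln(0.08423)
= 26.60 · (-2.4742) = -65.81 mV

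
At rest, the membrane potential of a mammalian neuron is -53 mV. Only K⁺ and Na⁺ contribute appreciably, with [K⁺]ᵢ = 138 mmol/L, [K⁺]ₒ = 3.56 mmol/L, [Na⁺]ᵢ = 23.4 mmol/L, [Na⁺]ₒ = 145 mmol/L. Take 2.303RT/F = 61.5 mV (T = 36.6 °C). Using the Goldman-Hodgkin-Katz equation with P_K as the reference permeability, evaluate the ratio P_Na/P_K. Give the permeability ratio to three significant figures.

0.109

Let α = P_Na/P_K. GHK: Vm = 61.5·log₁₀[(Kₒ + α·Naₒ)/(Kᵢ + α·Naᵢ)].
10^(Vm/61.5) = 10^(-53.0/61.5) = 0.13747
So 0.13747·(Kᵢ + α·Naᵢ) = Kₒ + α·Naₒ → α = (0.13747·138.0 − 3.56) / (145.0 − 0.13747·23.4)
α = (18.97 − 3.56) / (145.0 − 3.217) = 15.41/141.8 = 0.1087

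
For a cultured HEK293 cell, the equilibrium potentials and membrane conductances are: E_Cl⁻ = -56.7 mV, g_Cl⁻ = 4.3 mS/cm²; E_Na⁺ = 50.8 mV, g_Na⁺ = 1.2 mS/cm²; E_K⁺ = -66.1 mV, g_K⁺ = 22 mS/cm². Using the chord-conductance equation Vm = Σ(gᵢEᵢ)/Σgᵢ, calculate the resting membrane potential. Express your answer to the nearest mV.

Σ gᵢEᵢ = 4.3·(-56.7) + 1.2·(50.8) + 22·(-66.1) = -1637.05
Σ gᵢ = 4.3 + 1.2 + 22 = 27.5
Vm = -1637.05 / 27.5 = -59.53 mV

-60 mV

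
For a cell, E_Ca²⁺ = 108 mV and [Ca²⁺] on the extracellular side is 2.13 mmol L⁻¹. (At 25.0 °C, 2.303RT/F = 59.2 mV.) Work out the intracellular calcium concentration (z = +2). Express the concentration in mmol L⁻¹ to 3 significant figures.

0.000478 mmol L⁻¹

Nernst: E = (59.2/2) · log₁₀([out]/[in]), so log₁₀([out]/[in]) = 108.0 × 2 / 59.2 = 3.6486.
[out]/[in] = 10^(3.6486) = 4453.
[in] = 2.13 / 4453 = 0.0004783 mmol L⁻¹.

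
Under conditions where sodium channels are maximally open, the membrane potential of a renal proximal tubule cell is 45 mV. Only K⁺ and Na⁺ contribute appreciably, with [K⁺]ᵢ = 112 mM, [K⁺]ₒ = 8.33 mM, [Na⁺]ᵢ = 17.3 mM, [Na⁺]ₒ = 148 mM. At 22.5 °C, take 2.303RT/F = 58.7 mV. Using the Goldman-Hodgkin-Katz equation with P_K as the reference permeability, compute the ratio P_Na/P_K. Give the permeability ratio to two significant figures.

14

Let α = P_Na/P_K. GHK: Vm = 58.7·log₁₀[(Kₒ + α·Naₒ)/(Kᵢ + α·Naᵢ)].
10^(Vm/58.7) = 10^(45.0/58.7) = 5.8427
So 5.8427·(Kᵢ + α·Naᵢ) = Kₒ + α·Naₒ → α = (5.8427·112.0 − 8.33) / (148.0 − 5.8427·17.3)
α = (654.4 − 8.33) / (148.0 − 101.1) = 646/46.92 = 13.77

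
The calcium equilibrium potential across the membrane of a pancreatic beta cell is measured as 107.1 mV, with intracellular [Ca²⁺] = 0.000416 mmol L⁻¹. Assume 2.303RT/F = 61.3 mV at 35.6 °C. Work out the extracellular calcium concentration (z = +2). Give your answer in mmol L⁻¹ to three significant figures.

Nernst: E = (61.3/2) · log₁₀([out]/[in]), so log₁₀([out]/[in]) = 107.1 × 2 / 61.3 = 3.4943.
[out]/[in] = 10^(3.4943) = 3121.
[out] = 3121 × 0.000416 = 1.298 mmol L⁻¹.

1.30 mmol L⁻¹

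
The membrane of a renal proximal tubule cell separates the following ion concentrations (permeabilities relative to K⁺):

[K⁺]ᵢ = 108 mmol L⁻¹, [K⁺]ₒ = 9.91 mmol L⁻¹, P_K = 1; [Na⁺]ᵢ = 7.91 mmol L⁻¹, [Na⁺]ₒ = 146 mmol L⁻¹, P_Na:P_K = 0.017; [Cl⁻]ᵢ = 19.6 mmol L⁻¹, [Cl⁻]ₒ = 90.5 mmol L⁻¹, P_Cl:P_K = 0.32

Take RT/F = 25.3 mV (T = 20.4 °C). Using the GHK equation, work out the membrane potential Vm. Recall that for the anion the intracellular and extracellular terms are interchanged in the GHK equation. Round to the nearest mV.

-50 mV

Vm = 25.3 · ln[(Σ P·[cation]ₒ + Σ P·[anion]ᵢ) / (Σ P·[cation]ᵢ + Σ P·[anion]ₒ)]
Numerator = 1×9.91 + 0.017×146 + 0.32×19.6 = 18.66
Denominator = 1×108 + 0.017×7.91 + 0.32×90.5 = 137.1
Vm = 25.3 · ln(0.13614) = 25.3 × (-1.9941) = -50.45 mV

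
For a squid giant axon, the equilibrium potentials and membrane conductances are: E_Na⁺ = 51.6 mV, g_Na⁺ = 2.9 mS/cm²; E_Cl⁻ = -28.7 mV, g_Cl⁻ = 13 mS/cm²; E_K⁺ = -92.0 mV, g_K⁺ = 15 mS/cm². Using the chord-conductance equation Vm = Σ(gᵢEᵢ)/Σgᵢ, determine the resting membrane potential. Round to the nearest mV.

Σ gᵢEᵢ = 2.9·(51.6) + 13·(-28.7) + 15·(-92.0) = -1603.46
Σ gᵢ = 2.9 + 13 + 15 = 30.9
Vm = -1603.46 / 30.9 = -51.89 mV

-52 mV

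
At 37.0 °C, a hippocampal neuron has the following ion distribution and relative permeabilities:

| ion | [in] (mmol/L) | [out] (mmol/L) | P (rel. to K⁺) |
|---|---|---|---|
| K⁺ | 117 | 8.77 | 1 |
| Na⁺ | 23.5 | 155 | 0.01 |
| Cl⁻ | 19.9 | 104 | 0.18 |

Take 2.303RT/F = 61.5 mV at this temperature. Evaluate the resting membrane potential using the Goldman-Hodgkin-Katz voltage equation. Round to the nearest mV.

-61 mV

Vm = 61.5 · log₁₀[(Σ P·[cation]ₒ + Σ P·[anion]ᵢ) / (Σ P·[cation]ᵢ + Σ P·[anion]ₒ)]
Numerator = 1×8.77 + 0.01×155 + 0.18×19.9 = 13.9
Denominator = 1×117 + 0.01×23.5 + 0.18×104 = 136
Vm = 61.5 · log₁₀(0.10225) = 61.5 × (-0.9903) = -60.90 mV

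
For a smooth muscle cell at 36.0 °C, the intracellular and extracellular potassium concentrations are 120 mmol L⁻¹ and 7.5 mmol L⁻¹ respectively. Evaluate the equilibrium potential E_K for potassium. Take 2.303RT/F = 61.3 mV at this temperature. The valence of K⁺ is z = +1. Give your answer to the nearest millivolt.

-74 mV

E = (61.3/z) · log₁₀([K⁺]_out/[K⁺]_in) with z = +1.
= (61.3/1) · log₁₀(7.5/120) = 61.30 · log₁₀(0.0625)
= 61.30 · (-1.2041) = -73.81 mV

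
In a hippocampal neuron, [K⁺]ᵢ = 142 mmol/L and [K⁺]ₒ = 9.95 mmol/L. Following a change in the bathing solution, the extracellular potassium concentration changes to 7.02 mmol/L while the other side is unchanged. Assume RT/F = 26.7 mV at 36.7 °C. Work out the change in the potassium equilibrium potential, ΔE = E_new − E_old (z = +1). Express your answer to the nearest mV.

E_old = (26.7/1)·ln(9.95/142) = -70.98 mV
E_new = (26.7/1)·ln(7.02/142) = -80.29 mV
ΔE = -80.29 − (-70.98) = -9.31 mV

-9 mV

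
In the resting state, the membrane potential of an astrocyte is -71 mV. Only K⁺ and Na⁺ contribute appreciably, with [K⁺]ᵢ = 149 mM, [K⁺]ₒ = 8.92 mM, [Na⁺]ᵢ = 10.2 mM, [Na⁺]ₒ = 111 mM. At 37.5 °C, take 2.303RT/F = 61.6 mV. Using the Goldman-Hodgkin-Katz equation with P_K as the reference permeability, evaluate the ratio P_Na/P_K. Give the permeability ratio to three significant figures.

Let α = P_Na/P_K. GHK: Vm = 61.6·log₁₀[(Kₒ + α·Naₒ)/(Kᵢ + α·Naᵢ)].
10^(Vm/61.6) = 10^(-71.0/61.6) = 0.070372
So 0.070372·(Kᵢ + α·Naᵢ) = Kₒ + α·Naₒ → α = (0.070372·149.0 − 8.92) / (111.0 − 0.070372·10.2)
α = (10.49 − 8.92) / (111.0 − 0.7178) = 1.565/110.3 = 0.0142

0.0142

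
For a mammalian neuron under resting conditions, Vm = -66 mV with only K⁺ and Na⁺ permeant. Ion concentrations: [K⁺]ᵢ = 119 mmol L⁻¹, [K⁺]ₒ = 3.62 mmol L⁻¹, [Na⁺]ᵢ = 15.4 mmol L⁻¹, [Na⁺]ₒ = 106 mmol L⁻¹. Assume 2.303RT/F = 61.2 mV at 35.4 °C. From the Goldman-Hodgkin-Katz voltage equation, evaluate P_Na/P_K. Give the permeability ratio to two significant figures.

0.060

Let α = P_Na/P_K. GHK: Vm = 61.2·log₁₀[(Kₒ + α·Naₒ)/(Kᵢ + α·Naᵢ)].
10^(Vm/61.2) = 10^(-66.0/61.2) = 0.083477
So 0.083477·(Kᵢ + α·Naᵢ) = Kₒ + α·Naₒ → α = (0.083477·119.0 − 3.62) / (106.0 − 0.083477·15.4)
α = (9.934 − 3.62) / (106.0 − 1.286) = 6.314/104.7 = 0.0603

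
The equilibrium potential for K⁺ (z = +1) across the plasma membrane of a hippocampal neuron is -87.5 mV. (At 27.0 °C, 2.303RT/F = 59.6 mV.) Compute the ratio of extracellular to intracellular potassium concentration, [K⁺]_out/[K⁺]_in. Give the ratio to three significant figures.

0.0340

log₁₀([out]/[in]) = E·z/(59.6) = -87.5 × 1 / 59.6 = -1.4681
[out]/[in] = 10^(-1.4681) = 0.03403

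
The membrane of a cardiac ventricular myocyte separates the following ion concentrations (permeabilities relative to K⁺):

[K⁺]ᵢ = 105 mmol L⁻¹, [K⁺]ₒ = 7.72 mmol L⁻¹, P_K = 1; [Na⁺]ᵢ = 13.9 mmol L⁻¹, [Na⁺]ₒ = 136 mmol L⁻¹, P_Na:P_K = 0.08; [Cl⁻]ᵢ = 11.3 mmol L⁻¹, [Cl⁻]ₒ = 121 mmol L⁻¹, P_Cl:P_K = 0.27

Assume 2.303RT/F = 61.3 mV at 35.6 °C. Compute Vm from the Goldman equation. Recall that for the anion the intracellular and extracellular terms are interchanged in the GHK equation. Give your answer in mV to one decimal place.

-49.5 mV

Vm = 61.3 · log₁₀[(Σ P·[cation]ₒ + Σ P·[anion]ᵢ) / (Σ P·[cation]ᵢ + Σ P·[anion]ₒ)]
Numerator = 1×7.72 + 0.08×136 + 0.27×11.3 = 21.65
Denominator = 1×105 + 0.08×13.9 + 0.27×121 = 138.8
Vm = 61.3 · log₁₀(0.15601) = 61.3 × (-0.8069) = -49.46 mV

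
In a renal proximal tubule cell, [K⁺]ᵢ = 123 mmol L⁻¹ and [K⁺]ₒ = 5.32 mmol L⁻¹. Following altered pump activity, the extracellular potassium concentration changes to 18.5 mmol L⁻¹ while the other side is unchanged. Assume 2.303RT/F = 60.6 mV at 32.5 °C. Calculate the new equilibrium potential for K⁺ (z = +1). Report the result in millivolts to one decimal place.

After the shift: [K⁺]_out = 18.5, [K⁺]_in = 123 mmol L⁻¹.
E_new = (60.6/1)·log₁₀(18.5/123) = 60.60 · (-0.8227) = -49.86 mV

-49.9 mV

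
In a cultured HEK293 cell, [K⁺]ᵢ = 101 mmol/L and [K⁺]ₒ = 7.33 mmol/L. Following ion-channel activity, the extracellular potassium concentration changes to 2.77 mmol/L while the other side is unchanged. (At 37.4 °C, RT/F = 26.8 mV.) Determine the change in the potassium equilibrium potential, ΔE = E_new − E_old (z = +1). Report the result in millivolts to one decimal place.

-26.1 mV

E_old = (26.8/1)·ln(7.33/101) = -70.30 mV
E_new = (26.8/1)·ln(2.77/101) = -96.38 mV
ΔE = -96.38 − (-70.30) = -26.08 mV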